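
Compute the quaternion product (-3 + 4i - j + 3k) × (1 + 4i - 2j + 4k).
-33 - 6i + j - 13k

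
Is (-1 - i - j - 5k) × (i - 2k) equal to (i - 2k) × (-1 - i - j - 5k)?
No: pq = -9 + i - 7j + 3k ≠ -9 - 3i + 7j + k = qp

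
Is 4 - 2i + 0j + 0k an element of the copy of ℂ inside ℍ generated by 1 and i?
Yes. The quaternion 4 - 2i has j- and k-coefficients y = z = 0, so it lies in the complex subalgebra spanned by 1 and i.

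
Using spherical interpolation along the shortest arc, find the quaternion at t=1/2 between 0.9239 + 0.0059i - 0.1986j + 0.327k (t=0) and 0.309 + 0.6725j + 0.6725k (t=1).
0.7443 + 0.0036i + 0.2861j + 0.6034k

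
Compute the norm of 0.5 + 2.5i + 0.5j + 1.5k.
3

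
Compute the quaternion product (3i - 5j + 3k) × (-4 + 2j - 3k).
19 - 3i + 29j - 6k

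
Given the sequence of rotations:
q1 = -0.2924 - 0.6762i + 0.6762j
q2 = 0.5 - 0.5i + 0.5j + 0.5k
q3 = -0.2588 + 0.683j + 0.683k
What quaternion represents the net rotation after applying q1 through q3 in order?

q2 · q1 = -0.8224 - 0.53i - 0.1462j - 0.1462k
q3 · q2 · q1 = 0.4125 + 0.1372i - 0.8859j - 0.1619k
0.4125 + 0.1372i - 0.8859j - 0.1619k


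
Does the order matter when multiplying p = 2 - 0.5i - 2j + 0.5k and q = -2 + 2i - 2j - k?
Yes: pq = -6.5 + 8i + 0.5j + 2k ≠ -6.5 + 2i - 0.5j - 8k = qp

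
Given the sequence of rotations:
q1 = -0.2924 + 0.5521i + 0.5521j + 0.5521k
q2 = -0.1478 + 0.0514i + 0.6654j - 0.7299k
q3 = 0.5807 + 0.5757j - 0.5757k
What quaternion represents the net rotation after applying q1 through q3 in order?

q2 · q1 = 0.0504 + 0.6737i - 0.7075j - 0.2072k
q3 · q2 · q1 = 0.3173 - 0.1354i - 0.7697j - 0.5372k
0.3173 - 0.1354i - 0.7697j - 0.5372k


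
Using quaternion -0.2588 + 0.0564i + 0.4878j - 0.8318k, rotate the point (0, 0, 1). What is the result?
(-0.346, -0.782, 0.518)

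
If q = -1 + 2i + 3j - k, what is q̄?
-1 - 2i - 3j + k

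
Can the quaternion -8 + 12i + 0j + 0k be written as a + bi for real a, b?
Yes. The quaternion -8 + 12i has j- and k-coefficients y = z = 0, so it lies in the complex subalgebra spanned by 1 and i.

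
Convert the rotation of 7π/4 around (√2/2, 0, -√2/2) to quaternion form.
-0.9239 + 0.2706i - 0.2706k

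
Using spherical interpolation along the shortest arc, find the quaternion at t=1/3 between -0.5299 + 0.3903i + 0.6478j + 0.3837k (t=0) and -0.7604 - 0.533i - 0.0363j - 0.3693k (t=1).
-0.8276 + 0.0722i + 0.5369j + 0.147k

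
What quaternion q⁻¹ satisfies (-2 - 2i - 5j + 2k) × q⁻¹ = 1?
-0.0541 + 0.0541i + 0.1351j - 0.0541k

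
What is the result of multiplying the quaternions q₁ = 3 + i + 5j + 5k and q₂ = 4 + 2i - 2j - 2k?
30 + 10i + 26j + 2k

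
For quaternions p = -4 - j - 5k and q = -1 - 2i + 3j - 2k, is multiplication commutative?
No: pq = -3 + 25i - j + 11k ≠ -3 - 9i - 21j + 15k = qp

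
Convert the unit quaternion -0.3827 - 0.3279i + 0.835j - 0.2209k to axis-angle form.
axis = (-0.3549, 0.9038, -0.2391), θ = 5π/4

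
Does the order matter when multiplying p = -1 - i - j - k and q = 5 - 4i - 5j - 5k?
Yes: pq = -19 - i - j + k ≠ -19 - i + j - k = qp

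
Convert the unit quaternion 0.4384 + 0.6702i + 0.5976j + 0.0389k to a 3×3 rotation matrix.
[[0.2827, 0.7669, 0.5761], [0.8351, 0.0986, -0.5411], [-0.4718, 0.6341, -0.6126]]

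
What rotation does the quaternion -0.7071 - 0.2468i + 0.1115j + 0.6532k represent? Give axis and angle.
axis = (-0.349, 0.1577, 0.9238), θ = 3π/2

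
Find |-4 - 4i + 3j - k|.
√42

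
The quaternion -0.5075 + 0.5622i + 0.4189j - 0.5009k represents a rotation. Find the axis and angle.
axis = (0.6525, 0.4862, -0.5813), θ = 241°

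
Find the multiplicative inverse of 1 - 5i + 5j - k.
0.0192 + 0.0962i - 0.0962j + 0.0192k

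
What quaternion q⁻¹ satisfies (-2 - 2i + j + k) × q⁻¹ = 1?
-0.2 + 0.2i - 0.1j - 0.1k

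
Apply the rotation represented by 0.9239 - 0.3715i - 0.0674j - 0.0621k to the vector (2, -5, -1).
(1.221, -4.405, 3.017)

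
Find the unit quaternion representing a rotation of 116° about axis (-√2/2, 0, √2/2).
0.5299 - 0.5997i + 0.5997k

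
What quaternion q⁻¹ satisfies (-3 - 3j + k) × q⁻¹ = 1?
-0.1579 + 0.1579j - 0.0526k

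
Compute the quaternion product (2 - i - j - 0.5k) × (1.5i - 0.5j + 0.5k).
1.25 + 2.25i - 1.25j + 3k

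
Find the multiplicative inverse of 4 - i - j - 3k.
0.1481 + 0.037i + 0.037j + 0.1111k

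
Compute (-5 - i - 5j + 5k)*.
-5 + i + 5j - 5k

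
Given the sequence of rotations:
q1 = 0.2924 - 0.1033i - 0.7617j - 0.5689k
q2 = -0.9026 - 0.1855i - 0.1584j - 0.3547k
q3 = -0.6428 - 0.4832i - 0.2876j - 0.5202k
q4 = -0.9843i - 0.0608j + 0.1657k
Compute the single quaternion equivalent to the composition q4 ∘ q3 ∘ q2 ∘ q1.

q2 · q1 = -0.6055 - 0.1411i + 0.5723j + 0.5347k
q3 · q2 · q1 = 0.7638 + 0.5272i + 0.138j - 0.3458k
q4 · q3 · q2 · q1 = 0.5846 - 0.7537i - 0.2995j + 0.0228k
0.5846 - 0.7537i - 0.2995j + 0.0228k


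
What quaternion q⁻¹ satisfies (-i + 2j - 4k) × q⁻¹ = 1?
0.0476i - 0.0952j + 0.1905k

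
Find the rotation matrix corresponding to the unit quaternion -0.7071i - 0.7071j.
[[0, 1, 0], [1, 0, 0], [0, 0, -1]]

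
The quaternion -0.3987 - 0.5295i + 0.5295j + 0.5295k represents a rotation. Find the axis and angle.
axis = (-√3/3, √3/3, √3/3), θ = 227°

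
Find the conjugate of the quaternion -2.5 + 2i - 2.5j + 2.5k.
-2.5 - 2i + 2.5j - 2.5k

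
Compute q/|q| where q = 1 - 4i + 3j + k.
0.1925 - 0.7698i + 0.5774j + 0.1925k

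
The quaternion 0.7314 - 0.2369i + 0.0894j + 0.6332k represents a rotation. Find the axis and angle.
axis = (-0.3474, 0.1311, 0.9285), θ = 86°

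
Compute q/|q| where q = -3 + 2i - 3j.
-0.6396 + 0.4264i - 0.6396j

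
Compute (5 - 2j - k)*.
5 + 2j + k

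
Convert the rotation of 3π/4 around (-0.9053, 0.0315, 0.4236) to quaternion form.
0.3827 - 0.8364i + 0.0291j + 0.3914k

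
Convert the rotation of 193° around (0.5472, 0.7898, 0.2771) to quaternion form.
-0.1132 + 0.5437i + 0.7847j + 0.2753k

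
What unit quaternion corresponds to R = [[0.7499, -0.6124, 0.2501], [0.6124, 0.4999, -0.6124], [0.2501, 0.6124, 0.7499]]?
0.866 + 0.3536i + 0.3536k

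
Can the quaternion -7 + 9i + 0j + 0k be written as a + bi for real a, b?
Yes. The quaternion -7 + 9i has j- and k-coefficients y = z = 0, so it lies in the complex subalgebra spanned by 1 and i.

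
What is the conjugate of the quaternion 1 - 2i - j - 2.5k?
1 + 2i + j + 2.5k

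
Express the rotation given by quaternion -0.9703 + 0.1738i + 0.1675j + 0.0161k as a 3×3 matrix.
[[0.9434, 0.0895, -0.3195], [0.027, 0.9391, 0.3427], [0.3306, -0.3319, 0.8835]]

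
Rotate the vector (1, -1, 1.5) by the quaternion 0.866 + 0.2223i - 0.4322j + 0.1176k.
(-0.05, -1.592, 1.309)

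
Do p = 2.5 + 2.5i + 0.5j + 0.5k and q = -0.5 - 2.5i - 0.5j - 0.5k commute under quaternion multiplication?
Yes: pq = qp = 5.5 - 7.5i - 1.5j - 1.5k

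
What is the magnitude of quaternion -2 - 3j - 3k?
√22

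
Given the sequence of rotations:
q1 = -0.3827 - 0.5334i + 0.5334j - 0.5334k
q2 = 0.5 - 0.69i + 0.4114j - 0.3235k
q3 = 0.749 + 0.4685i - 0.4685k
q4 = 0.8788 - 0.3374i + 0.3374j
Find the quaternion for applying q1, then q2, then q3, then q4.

q2 · q1 = -0.9514 - 0.0495i - 0.0862j - 0.2915k
q3 · q2 · q1 = -0.826 - 0.5232i + 0.0952j + 0.187k
q4 · q3 · q2 · q1 = -0.9345 - 0.118i - 0.1319j + 0.3087k
-0.9345 - 0.118i - 0.1319j + 0.3087k


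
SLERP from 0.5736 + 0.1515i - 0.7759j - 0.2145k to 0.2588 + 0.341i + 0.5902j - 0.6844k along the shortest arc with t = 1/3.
0.3553 - 0.0344i - 0.923j + 0.1436k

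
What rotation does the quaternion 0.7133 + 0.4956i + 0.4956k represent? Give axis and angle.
axis = (√2/2, 0, √2/2), θ = 89°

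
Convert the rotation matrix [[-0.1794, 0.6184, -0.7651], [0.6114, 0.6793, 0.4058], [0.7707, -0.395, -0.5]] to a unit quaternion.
-0.5 + 0.4004i + 0.7679j + 0.0035k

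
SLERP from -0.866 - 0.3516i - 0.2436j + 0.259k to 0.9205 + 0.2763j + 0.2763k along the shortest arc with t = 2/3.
-0.947 - 0.125i - 0.2785j - 0.0997k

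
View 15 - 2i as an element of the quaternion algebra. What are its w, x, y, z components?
15 - 2i + 0j + 0k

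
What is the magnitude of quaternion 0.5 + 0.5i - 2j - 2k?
2.915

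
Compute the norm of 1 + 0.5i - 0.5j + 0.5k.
1.323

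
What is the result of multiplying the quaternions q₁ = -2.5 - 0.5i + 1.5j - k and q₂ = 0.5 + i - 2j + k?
3.25 - 3.25i + 5.25j - 3.5k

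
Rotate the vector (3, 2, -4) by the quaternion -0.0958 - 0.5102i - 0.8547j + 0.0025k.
(-0.283, 3.982, 3.615)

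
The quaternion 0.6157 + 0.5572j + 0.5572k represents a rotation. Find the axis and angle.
axis = (0, √2/2, √2/2), θ = 104°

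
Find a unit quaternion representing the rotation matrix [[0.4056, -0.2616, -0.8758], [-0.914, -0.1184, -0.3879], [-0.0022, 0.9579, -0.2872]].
0.5 + 0.6729i - 0.4368j - 0.3262k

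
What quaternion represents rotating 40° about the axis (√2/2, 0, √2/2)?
0.9397 + 0.2418i + 0.2418k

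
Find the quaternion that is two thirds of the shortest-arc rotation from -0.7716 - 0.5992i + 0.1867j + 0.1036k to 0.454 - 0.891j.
-0.6383 - 0.2351i + 0.7318j + 0.0407k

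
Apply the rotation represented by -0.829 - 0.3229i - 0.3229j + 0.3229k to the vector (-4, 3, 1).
(0.227, 2.312, 4.539)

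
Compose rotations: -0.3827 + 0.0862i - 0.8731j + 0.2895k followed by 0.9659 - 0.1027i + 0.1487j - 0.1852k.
-0.1774 + 0.0039i - 0.8865j + 0.4274k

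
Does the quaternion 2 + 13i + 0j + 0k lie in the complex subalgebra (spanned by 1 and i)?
Yes. The quaternion 2 + 13i has j- and k-coefficients y = z = 0, so it lies in the complex subalgebra spanned by 1 and i.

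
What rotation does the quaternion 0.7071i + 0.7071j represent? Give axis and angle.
axis = (√2/2, √2/2, 0), θ = π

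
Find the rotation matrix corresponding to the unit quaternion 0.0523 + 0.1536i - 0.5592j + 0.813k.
[[-0.9473, -0.2568, 0.1913], [-0.0867, -0.3691, -0.9253], [0.3082, -0.8932, 0.3274]]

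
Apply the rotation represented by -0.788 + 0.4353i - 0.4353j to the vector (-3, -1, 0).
(-1.484, 0.516, 2.744)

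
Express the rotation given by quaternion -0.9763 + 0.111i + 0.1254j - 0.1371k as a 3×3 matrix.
[[0.931, -0.2399, -0.2753], [0.2955, 0.9378, 0.1824], [0.2144, -0.2511, 0.9439]]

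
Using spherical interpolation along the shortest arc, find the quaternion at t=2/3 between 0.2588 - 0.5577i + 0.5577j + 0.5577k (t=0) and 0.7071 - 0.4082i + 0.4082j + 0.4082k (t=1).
0.5736 - 0.4729i + 0.4729j + 0.4729k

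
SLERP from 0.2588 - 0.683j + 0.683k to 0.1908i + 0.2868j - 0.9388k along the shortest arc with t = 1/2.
0.135 - 0.0995i - 0.5059j + 0.8461k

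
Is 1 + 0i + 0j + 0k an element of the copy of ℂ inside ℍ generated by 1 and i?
Yes. The quaternion 1 has j- and k-coefficients y = z = 0, so it lies in the complex subalgebra spanned by 1 and i.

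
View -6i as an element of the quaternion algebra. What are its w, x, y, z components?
0 - 6i + 0j + 0k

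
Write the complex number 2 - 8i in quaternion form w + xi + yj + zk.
2 - 8i + 0j + 0k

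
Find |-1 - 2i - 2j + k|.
√10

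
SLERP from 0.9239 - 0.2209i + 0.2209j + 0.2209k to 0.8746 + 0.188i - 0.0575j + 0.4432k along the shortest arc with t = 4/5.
0.9069 + 0.1068i - 0.0005j + 0.4076k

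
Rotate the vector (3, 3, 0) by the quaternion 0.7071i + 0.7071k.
(0, -3, 3)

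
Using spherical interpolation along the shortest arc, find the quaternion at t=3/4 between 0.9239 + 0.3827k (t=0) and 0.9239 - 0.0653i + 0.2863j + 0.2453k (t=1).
0.9332 - 0.0494i + 0.2164j + 0.2827k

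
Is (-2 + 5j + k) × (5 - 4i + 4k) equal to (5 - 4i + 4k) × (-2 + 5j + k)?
No: pq = -14 + 28i + 21j + 17k ≠ -14 - 12i + 29j - 23k = qp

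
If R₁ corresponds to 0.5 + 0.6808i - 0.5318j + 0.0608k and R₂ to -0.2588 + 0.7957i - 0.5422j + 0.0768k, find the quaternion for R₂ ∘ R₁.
-0.9641 + 0.2295i - 0.1296j - 0.0314k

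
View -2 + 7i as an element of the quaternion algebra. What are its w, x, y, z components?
-2 + 7i + 0j + 0k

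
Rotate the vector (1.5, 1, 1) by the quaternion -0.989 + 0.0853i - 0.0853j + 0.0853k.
(1.794, 0.85, 0.556)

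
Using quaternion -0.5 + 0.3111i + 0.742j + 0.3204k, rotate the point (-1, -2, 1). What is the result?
(-1.8, -0.557, -1.565)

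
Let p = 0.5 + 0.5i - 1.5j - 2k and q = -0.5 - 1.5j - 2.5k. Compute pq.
-7.5 + 0.5i + 1.25j - k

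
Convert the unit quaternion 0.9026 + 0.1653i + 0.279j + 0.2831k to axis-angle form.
axis = (0.384, 0.6481, 0.6576), θ = 51°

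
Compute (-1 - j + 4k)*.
-1 + j - 4k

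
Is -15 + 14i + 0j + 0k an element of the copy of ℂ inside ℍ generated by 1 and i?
Yes. The quaternion -15 + 14i has j- and k-coefficients y = z = 0, so it lies in the complex subalgebra spanned by 1 and i.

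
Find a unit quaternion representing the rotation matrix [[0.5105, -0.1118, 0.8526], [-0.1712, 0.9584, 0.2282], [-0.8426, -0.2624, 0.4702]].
0.8572 - 0.1431i + 0.4944j - 0.0173k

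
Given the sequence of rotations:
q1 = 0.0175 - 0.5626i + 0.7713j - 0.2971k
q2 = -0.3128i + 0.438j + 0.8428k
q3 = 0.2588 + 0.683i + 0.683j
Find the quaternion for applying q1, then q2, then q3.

q2 · q1 = -0.2634 - 0.7857i - 0.5594j + 0.0199k
q3 · q2 · q1 = 0.8505 - 0.3696i - 0.3383j + 0.1597k
0.8505 - 0.3696i - 0.3383j + 0.1597k


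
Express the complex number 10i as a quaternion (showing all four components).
0 + 10i + 0j + 0k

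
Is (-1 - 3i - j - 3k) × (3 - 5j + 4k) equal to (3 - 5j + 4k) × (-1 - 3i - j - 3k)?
No: pq = 4 - 28i + 14j + 2k ≠ 4 + 10i - 10j - 28k = qp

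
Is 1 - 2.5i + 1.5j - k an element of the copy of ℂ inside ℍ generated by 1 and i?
No. The quaternion 1 - 2.5i + 1.5j - k has j-coefficient y = 1.5 and k-coefficient z = -1, not both zero, so it does not lie in the complex subalgebra spanned by 1 and i.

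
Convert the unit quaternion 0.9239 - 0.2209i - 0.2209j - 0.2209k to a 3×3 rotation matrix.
[[0.8048, 0.5058, -0.3106], [-0.3106, 0.8048, 0.5058], [0.5058, -0.3106, 0.8048]]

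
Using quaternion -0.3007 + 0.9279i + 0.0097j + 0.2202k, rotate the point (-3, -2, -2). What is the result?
(-3.815, 0.857, 1.308)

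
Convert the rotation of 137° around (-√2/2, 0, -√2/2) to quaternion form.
0.3665 - 0.6579i - 0.6579k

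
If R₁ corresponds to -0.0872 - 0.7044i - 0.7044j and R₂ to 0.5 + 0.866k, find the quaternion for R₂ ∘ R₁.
-0.0436 + 0.2578i - 0.9622j - 0.0755k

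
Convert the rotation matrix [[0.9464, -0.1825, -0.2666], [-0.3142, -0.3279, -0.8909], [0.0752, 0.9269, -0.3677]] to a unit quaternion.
0.5592 + 0.8127i - 0.1528j - 0.0589k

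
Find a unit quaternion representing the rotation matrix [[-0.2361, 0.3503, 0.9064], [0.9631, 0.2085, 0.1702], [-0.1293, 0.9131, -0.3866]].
0.3827 + 0.4853i + 0.6766j + 0.4003k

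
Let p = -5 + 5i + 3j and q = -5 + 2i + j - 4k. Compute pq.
12 - 47i + 19k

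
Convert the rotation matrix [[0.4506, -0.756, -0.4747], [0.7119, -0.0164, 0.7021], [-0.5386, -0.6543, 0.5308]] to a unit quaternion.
0.7009 - 0.4838i + 0.0228j + 0.5236k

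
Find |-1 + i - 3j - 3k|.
√20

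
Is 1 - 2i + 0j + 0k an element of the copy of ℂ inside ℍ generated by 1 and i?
Yes. The quaternion 1 - 2i has j- and k-coefficients y = z = 0, so it lies in the complex subalgebra spanned by 1 and i.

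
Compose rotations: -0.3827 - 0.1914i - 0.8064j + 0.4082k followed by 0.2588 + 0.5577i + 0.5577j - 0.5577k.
0.6851 - 0.485i - 0.543j - 0.0239k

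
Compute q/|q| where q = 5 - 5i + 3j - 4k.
0.5774 - 0.5774i + 0.3464j - 0.4619k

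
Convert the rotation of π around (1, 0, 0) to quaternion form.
i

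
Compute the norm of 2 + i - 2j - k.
√10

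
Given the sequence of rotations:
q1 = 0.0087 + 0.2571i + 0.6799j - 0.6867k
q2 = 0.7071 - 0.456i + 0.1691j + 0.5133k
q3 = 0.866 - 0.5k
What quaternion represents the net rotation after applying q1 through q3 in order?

q2 · q1 = 0.3609 - 0.2873i + 0.3011j - 0.8346k
q3 · q2 · q1 = -0.1048 - 0.0983i + 0.4044j - 0.9032k
-0.1048 - 0.0983i + 0.4044j - 0.9032k


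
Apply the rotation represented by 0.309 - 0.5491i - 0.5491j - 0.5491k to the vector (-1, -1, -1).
(-1, -1, -1)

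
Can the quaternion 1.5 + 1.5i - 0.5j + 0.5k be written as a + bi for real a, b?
No. The quaternion 1.5 + 1.5i - 0.5j + 0.5k has j-coefficient y = -0.5 and k-coefficient z = 0.5, not both zero, so it does not lie in the complex subalgebra spanned by 1 and i.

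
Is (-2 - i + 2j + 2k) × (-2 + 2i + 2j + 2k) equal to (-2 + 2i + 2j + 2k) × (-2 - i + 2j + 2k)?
No: pq = -2 - 2i - 2j - 14k ≠ -2 - 2i - 14j - 2k = qp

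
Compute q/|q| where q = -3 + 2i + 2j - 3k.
-0.5883 + 0.3922i + 0.3922j - 0.5883k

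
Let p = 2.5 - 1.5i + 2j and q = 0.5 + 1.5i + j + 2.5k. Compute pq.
1.5 + 8i + 7.25j + 1.75k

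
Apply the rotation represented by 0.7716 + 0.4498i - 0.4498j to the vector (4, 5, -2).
(1.747, 2.747, 5.866)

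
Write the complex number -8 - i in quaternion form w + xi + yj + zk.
-8 - i + 0j + 0k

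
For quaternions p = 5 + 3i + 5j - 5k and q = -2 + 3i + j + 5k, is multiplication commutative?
No: pq = 1 + 39i - 35j + 23k ≠ 1 - 21i + 25j + 47k = qp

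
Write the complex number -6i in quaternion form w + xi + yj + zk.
0 - 6i + 0j + 0k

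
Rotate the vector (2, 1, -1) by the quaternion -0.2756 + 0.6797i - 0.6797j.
(-1.147, -2.147, -0.276)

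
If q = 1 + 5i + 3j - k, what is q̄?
1 - 5i - 3j + k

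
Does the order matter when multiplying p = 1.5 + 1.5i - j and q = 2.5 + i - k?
Yes: pq = 2.25 + 6.25i - j - 0.5k ≠ 2.25 + 4.25i - 4j - 2.5k = qp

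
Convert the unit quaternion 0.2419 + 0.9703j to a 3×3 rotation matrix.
[[-0.883, 0, 0.4694], [0, 1, 0], [-0.4694, 0, -0.883]]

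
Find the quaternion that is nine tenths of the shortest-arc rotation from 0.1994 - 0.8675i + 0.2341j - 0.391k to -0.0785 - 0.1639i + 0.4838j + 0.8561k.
0.106 + 0.0317i - 0.4372j - 0.8925k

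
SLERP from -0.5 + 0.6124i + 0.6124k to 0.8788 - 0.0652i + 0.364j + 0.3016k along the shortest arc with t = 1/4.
-0.7142 + 0.544i - 0.1191j + 0.424k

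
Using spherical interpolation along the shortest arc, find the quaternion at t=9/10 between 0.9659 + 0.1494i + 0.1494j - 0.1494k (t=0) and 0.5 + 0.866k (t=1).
0.5981 + 0.0193i + 0.0193j + 0.8009k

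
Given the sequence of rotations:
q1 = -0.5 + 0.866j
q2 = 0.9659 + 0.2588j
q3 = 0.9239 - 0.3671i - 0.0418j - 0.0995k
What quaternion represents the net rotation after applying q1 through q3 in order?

q2 · q1 = -0.7071 + 0.7071j
q3 · q2 · q1 = -0.6237 + 0.3299i + 0.6828j - 0.1892k
-0.6237 + 0.3299i + 0.6828j - 0.1892k


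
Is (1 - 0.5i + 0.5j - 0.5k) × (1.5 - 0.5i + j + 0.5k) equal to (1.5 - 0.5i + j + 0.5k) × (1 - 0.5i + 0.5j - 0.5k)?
No: pq = 1 - 0.5i + 2.25j - 0.5k ≠ 1 - 2i + 1.25j = qp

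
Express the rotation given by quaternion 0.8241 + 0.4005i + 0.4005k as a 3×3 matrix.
[[0.6792, -0.6601, 0.3208], [0.6601, 0.3584, -0.6601], [0.3208, 0.6601, 0.6792]]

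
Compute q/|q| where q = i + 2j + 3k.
0.2673i + 0.5345j + 0.8018k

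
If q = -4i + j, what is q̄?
4i - j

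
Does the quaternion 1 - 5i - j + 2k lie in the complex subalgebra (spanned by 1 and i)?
No. The quaternion 1 - 5i - j + 2k has j-coefficient y = -1 and k-coefficient z = 2, not both zero, so it does not lie in the complex subalgebra spanned by 1 and i.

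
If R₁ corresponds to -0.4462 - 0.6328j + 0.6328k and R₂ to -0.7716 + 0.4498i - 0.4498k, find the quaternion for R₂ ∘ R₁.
0.6289 - 0.4853i + 0.2036j - 0.5722k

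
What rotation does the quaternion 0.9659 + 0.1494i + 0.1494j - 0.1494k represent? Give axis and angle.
axis = (√3/3, √3/3, -√3/3), θ = π/6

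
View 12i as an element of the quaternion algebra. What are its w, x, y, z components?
0 + 12i + 0j + 0k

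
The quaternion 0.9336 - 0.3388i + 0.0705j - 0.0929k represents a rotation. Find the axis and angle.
axis = (-0.9455, 0.1968, -0.2593), θ = 42°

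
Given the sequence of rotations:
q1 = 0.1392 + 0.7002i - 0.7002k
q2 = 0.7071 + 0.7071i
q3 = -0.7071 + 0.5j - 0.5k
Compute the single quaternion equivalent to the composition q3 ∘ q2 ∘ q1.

q2 · q1 = -0.3967 + 0.5935i + 0.4951j - 0.4951k
q3 · q2 · q1 = -0.2146 - 0.4197i - 0.8452j + 0.2517k
-0.2146 - 0.4197i - 0.8452j + 0.2517k


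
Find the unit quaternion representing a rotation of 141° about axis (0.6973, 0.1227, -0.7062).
0.3338 + 0.6573i + 0.1157j - 0.6657k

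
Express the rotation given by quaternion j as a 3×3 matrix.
[[-1, 0, 0], [0, 1, 0], [0, 0, -1]]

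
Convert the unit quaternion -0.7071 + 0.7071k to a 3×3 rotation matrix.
[[0, 1, 0], [-1, 0, 0], [0, 0, 1]]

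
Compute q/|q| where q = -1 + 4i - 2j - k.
-0.2132 + 0.8528i - 0.4264j - 0.2132k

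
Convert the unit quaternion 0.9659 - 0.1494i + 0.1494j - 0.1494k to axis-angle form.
axis = (-√3/3, √3/3, -√3/3), θ = π/6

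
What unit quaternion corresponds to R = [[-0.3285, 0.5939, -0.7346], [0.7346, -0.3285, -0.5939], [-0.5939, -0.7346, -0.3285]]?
0.061 - 0.5763i - 0.5763j + 0.5763k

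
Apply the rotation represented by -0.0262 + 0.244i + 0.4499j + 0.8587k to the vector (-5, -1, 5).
(6.111, 3.648, -0.592)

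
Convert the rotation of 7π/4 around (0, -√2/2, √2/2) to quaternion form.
-0.9239 - 0.2706j + 0.2706k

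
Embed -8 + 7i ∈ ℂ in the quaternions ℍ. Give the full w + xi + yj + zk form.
-8 + 7i + 0j + 0k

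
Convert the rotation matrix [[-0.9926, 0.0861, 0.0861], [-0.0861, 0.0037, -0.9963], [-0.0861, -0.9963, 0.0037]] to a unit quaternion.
-0.061 - 0.7058j + 0.7058k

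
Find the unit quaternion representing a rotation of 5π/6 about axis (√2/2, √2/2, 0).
0.2588 + 0.683i + 0.683j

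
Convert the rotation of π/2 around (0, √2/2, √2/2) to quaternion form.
0.7071 + 0.5j + 0.5k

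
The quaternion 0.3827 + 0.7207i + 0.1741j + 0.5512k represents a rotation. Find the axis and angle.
axis = (0.7801, 0.1884, 0.5966), θ = 3π/4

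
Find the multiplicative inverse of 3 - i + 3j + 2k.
0.1304 + 0.0435i - 0.1304j - 0.087k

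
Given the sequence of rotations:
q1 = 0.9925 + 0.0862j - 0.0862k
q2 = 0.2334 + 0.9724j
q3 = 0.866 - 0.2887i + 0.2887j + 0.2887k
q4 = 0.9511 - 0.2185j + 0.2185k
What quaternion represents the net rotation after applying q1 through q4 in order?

q2 · q1 = 0.1478 - 0.0838i + 0.9852j - 0.0201k
q3 · q2 · q1 = -0.1748 - 0.4055i + 0.8659j - 0.235k
q4 · q3 · q2 · q1 = 0.0743 - 0.5235i + 0.7731j - 0.3503k
0.0743 - 0.5235i + 0.7731j - 0.3503k


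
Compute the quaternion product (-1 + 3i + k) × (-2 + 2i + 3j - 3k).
-1 - 11i + 8j + 10k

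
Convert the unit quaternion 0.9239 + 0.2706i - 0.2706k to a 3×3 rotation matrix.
[[0.8536, 0.5, -0.1464], [-0.5, 0.7071, -0.5], [-0.1464, 0.5, 0.8536]]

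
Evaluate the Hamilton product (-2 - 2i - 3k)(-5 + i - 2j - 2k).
6 + 2i - 3j + 23k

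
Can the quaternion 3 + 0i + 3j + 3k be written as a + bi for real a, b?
No. The quaternion 3 + 3j + 3k has j-coefficient y = 3 and k-coefficient z = 3, not both zero, so it does not lie in the complex subalgebra spanned by 1 and i.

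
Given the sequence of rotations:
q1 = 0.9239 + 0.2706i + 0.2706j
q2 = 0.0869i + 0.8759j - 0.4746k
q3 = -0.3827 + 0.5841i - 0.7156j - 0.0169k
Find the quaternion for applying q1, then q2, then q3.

q2 · q1 = -0.2605 + 0.2087i + 0.6808j - 0.652k
q3 · q2 · q1 = 0.454 + 0.246i + 0.3032j + 0.8009k
0.454 + 0.246i + 0.3032j + 0.8009k


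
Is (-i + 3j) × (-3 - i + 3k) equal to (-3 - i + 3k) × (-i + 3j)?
No: pq = -1 + 12i - 6j + 3k ≠ -1 - 6i - 12j - 3k = qp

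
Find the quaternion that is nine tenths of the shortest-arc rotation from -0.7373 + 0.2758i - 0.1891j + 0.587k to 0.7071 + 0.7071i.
-0.7679 - 0.6355i - 0.0247j + 0.0767k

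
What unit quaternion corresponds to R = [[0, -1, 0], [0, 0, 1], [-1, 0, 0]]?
0.5 - 0.5i + 0.5j + 0.5k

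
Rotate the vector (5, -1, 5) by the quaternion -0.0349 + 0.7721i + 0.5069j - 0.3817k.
(-2.907, 2.865, -5.86)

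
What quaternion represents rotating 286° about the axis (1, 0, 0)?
-0.7986 + 0.6018i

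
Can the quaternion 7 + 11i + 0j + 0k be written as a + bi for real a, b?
Yes. The quaternion 7 + 11i has j- and k-coefficients y = z = 0, so it lies in the complex subalgebra spanned by 1 and i.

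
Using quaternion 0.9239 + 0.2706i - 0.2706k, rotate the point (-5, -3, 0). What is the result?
(-5.768, 0.379, -0.768)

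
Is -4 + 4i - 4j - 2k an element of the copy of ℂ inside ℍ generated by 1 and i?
No. The quaternion -4 + 4i - 4j - 2k has j-coefficient y = -4 and k-coefficient z = -2, not both zero, so it does not lie in the complex subalgebra spanned by 1 and i.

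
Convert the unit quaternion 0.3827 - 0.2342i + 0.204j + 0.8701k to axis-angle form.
axis = (-0.2535, 0.2208, 0.9418), θ = 3π/4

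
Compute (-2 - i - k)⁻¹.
-0.3333 + 0.1667i + 0.1667k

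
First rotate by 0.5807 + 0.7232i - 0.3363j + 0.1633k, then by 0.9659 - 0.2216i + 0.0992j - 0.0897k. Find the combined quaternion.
0.7692 + 0.5559i - 0.2959j + 0.1084k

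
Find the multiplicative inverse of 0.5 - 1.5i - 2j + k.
0.0667 + 0.2i + 0.2667j - 0.1333k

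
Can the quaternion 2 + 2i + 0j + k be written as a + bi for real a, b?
No. The quaternion 2 + 2i + k has j-coefficient y = 0 and k-coefficient z = 1, not both zero, so it does not lie in the complex subalgebra spanned by 1 and i.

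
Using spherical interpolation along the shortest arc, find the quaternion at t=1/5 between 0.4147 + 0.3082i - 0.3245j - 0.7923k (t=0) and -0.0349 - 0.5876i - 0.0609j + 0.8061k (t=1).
0.3471 + 0.3775i - 0.2528j - 0.8205k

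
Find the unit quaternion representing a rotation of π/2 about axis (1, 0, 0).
0.7071 + 0.7071i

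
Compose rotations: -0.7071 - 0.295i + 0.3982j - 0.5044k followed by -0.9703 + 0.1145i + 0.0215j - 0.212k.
0.6044 + 0.2788i - 0.2813j + 0.6913k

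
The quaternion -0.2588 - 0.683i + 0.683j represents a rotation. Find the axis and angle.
axis = (-√2/2, √2/2, 0), θ = 7π/6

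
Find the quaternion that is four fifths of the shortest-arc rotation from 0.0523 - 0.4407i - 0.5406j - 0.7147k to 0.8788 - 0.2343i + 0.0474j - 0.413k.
0.7776 - 0.3134i - 0.0932j - 0.537k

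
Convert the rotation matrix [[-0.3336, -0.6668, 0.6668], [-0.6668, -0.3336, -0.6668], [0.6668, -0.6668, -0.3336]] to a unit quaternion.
0.5774i - 0.5774j + 0.5774k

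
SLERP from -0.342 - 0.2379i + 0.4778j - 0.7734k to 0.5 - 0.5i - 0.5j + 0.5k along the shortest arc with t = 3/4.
-0.4903 + 0.3285i + 0.5281j - 0.6106k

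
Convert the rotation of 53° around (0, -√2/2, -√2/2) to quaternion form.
0.8949 - 0.3155j - 0.3155k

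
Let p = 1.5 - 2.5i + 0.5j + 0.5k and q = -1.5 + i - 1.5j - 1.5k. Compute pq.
1.75 + 5.25i - 6.25j + 0.25k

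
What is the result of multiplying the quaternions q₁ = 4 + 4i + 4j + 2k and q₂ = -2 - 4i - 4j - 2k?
28 - 24i - 24j - 12k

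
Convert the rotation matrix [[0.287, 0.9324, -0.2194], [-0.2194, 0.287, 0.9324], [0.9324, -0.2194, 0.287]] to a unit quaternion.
0.6821 - 0.4222i - 0.4222j - 0.4222k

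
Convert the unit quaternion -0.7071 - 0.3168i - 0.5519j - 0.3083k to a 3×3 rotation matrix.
[[0.2007, -0.0863, 0.9758], [0.7857, 0.6092, -0.1077], [-0.5852, 0.7883, 0.1901]]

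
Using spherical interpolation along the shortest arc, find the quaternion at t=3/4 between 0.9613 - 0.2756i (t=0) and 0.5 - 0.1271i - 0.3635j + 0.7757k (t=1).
0.6924 - 0.1853i - 0.2959j + 0.6314k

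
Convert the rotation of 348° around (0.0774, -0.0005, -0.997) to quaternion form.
-0.9945 + 0.0081i - 0.0001j - 0.1042k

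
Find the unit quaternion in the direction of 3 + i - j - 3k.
0.6708 + 0.2236i - 0.2236j - 0.6708k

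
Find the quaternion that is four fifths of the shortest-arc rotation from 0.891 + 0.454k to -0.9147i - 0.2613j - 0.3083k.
0.2539 + 0.841i + 0.2403j + 0.4129k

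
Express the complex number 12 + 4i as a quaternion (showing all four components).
12 + 4i + 0j + 0k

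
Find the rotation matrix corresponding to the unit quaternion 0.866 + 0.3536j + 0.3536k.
[[0.4999, -0.6124, 0.6124], [0.6124, 0.7499, 0.2501], [-0.6124, 0.2501, 0.7499]]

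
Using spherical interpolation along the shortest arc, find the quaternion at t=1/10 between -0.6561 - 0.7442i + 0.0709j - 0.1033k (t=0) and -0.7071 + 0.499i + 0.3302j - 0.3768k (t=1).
-0.736 - 0.6491i + 0.1158j - 0.1538k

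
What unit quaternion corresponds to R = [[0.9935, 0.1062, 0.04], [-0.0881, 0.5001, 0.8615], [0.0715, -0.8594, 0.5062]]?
0.866 - 0.4968i - 0.0091j - 0.0561k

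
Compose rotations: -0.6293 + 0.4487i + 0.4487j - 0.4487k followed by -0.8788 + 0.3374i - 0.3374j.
0.553 - 0.4553i - 0.0306j + 0.6971k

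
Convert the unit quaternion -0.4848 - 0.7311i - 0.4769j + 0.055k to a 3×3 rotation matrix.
[[0.5391, 0.7507, 0.382], [0.644, -0.0751, -0.7613], [-0.5428, 0.6564, -0.5239]]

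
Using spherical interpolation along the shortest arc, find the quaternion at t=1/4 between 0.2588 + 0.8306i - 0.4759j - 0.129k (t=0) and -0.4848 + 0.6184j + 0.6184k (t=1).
0.3562 + 0.6782i - 0.5735j - 0.2902k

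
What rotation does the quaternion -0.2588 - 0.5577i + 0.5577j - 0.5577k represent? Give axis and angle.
axis = (-√3/3, √3/3, -√3/3), θ = 7π/6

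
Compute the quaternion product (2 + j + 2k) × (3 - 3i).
6 - 6i - 3j + 9k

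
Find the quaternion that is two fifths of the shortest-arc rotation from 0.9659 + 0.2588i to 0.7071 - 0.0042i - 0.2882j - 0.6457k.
0.9357 + 0.1654i - 0.127j - 0.2845k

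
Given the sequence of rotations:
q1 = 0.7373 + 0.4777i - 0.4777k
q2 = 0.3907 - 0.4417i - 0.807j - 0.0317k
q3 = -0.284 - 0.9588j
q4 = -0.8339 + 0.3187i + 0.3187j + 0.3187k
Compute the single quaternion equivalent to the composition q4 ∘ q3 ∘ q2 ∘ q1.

q2 · q1 = 0.4839 + 0.2465i - 0.8211j + 0.1755k
q3 · q2 · q1 = -0.9247 - 0.2383i - 0.2308j + 0.1865k
q4 · q3 · q2 · q1 = 0.8612 + 0.037i - 0.2376j - 0.4478k
0.8612 + 0.037i - 0.2376j - 0.4478k


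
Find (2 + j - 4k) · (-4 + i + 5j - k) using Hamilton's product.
-17 + 21i + 2j + 13k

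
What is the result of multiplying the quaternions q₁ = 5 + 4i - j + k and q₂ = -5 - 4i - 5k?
-4 - 35i + 21j - 34k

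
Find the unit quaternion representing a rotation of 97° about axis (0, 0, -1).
0.6626 - 0.749k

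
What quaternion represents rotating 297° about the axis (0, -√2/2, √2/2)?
-0.8526 - 0.3695j + 0.3695k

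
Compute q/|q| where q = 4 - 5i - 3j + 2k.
0.5443 - 0.6804i - 0.4082j + 0.2722k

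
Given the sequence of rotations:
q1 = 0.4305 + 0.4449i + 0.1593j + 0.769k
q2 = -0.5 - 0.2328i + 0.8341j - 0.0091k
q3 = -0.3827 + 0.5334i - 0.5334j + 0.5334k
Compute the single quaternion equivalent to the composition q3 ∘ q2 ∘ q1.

q2 · q1 = -0.2376 + 0.3202i + 0.4544j - 0.7966k
q3 · q2 · q1 = 0.5874 - 0.0667i + 0.5485j + 0.5913k
0.5874 - 0.0667i + 0.5485j + 0.5913k


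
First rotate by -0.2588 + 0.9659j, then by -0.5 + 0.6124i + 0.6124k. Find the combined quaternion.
0.1294 - 0.75i - 0.4829j + 0.433k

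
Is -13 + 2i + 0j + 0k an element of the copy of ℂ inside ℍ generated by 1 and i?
Yes. The quaternion -13 + 2i has j- and k-coefficients y = z = 0, so it lies in the complex subalgebra spanned by 1 and i.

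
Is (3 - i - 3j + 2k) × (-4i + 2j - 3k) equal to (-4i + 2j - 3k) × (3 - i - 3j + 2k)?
No: pq = 8 - 7i - 5j - 23k ≠ 8 - 17i + 17j + 5k = qp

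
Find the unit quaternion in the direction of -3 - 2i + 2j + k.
-0.7071 - 0.4714i + 0.4714j + 0.2357k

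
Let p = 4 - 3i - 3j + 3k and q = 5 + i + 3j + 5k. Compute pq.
17 - 35i + 15j + 29k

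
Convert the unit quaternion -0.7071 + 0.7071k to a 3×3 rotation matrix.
[[0, 1, 0], [-1, 0, 0], [0, 0, 1]]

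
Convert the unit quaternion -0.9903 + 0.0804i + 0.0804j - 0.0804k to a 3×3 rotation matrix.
[[0.9741, -0.1463, -0.1722], [0.1722, 0.9741, 0.1463], [0.1463, -0.1722, 0.9741]]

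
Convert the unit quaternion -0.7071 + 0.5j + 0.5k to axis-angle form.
axis = (0, √2/2, √2/2), θ = 3π/2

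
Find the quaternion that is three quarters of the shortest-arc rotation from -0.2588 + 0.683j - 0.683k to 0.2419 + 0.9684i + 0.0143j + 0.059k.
-0.3113 - 0.8704i + 0.2348j - 0.3007k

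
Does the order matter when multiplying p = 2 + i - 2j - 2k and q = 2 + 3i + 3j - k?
Yes: pq = 5 + 16i - 3j + 3k ≠ 5 + 7j - 15k = qp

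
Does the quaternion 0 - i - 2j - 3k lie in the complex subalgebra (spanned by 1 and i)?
No. The quaternion -i - 2j - 3k has j-coefficient y = -2 and k-coefficient z = -3, not both zero, so it does not lie in the complex subalgebra spanned by 1 and i.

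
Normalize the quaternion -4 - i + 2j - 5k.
-0.5898 - 0.1474i + 0.2949j - 0.7372k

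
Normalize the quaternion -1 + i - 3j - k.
-0.2887 + 0.2887i - 0.866j - 0.2887k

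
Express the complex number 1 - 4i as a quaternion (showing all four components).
1 - 4i + 0j + 0k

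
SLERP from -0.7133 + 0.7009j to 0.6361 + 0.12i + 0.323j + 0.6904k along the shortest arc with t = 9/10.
-0.7085 - 0.1152i - 0.2138j - 0.6626k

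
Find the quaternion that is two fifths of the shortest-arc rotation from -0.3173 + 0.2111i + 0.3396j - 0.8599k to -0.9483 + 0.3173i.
-0.6929 + 0.3059i + 0.2398j - 0.6073k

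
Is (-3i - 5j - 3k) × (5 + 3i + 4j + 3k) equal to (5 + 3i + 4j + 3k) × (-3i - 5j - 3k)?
No: pq = 38 - 18i - 25j - 12k ≠ 38 - 12i - 25j - 18k = qp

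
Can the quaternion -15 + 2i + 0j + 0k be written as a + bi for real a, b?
Yes. The quaternion -15 + 2i has j- and k-coefficients y = z = 0, so it lies in the complex subalgebra spanned by 1 and i.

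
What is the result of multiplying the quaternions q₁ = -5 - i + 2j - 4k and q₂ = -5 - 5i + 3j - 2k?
6 + 38i - 7j + 37k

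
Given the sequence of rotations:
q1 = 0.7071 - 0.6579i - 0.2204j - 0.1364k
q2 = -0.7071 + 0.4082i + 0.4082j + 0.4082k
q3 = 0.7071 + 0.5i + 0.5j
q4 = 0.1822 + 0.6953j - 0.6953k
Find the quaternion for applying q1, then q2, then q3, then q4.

q2 · q1 = -0.0858 + 0.7881i + 0.2316j + 0.5637k
q3 · q2 · q1 = -0.5705 + 0.7962i - 0.161j + 0.1203k
q4 · q3 · q2 · q1 = 0.0916 + 0.1168i - 0.9796j - 0.135k
0.0916 + 0.1168i - 0.9796j - 0.135k


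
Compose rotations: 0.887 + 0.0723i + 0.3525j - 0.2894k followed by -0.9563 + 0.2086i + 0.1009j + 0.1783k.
-0.8473 + 0.0238i - 0.1743j + 0.5011k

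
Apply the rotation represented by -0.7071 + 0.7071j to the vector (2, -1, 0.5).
(-0.5, -1, 2)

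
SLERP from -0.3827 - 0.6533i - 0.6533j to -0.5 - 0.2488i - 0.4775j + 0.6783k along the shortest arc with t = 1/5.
-0.4324 - 0.6022i - 0.6536j + 0.1524k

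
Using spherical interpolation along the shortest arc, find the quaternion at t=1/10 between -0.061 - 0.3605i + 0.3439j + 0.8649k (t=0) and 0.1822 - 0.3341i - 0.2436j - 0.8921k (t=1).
-0.0758 - 0.2936i + 0.3416j + 0.8896k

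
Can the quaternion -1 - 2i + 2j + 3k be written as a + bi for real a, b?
No. The quaternion -1 - 2i + 2j + 3k has j-coefficient y = 2 and k-coefficient z = 3, not both zero, so it does not lie in the complex subalgebra spanned by 1 and i.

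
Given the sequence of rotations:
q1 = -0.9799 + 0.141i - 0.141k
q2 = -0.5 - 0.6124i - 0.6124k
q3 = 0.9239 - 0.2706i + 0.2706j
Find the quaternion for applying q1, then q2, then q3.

q2 · q1 = 0.4899 + 0.5296i - 0.1727j + 0.6706k
q3 · q2 · q1 = 0.6427 + 0.5382i + 0.1545j + 0.523k
0.6427 + 0.5382i + 0.1545j + 0.523k


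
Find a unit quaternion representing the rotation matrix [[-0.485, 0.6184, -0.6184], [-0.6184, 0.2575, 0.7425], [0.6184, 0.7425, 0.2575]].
0.5074 - 0.6093j - 0.6093k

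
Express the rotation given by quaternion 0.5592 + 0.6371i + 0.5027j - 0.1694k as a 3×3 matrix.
[[0.4372, 0.83, 0.3464], [0.4511, 0.1308, -0.8828], [-0.7781, 0.5422, -0.3172]]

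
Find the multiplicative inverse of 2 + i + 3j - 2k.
0.1111 - 0.0556i - 0.1667j + 0.1111k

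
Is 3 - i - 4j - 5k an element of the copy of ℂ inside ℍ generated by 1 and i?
No. The quaternion 3 - i - 4j - 5k has j-coefficient y = -4 and k-coefficient z = -5, not both zero, so it does not lie in the complex subalgebra spanned by 1 and i.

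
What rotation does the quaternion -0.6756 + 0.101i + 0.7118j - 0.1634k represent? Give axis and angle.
axis = (0.137, 0.9655, -0.2216), θ = 265°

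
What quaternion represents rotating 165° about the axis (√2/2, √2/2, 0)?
0.1305 + 0.7011i + 0.7011j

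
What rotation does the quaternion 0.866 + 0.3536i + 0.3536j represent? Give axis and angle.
axis = (√2/2, √2/2, 0), θ = π/3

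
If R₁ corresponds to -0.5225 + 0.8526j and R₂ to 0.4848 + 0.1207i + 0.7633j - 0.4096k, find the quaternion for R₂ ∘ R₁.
-0.9041 + 0.2862i + 0.0145j + 0.3169k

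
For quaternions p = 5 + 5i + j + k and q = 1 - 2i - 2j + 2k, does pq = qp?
No: pq = 15 - i - 21j + 3k ≠ 15 - 9i + 3j + 19k = qp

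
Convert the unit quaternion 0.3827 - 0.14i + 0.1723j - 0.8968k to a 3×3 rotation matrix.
[[-0.6679, 0.6382, 0.383], [-0.7347, -0.6477, -0.2019], [0.1192, -0.4162, 0.9014]]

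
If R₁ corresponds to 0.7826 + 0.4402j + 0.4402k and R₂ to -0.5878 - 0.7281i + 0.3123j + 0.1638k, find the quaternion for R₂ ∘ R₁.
-0.6696 - 0.5044i + 0.3062j - 0.4511k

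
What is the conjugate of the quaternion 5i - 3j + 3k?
-5i + 3j - 3k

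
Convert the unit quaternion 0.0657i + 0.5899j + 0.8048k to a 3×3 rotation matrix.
[[-0.9914, 0.0775, 0.1058], [0.0775, -0.304, 0.9495], [0.1058, 0.9495, 0.2954]]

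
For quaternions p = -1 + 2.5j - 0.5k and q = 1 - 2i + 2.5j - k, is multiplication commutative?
No: pq = -7.75 + 0.75i + j + 5.5k ≠ -7.75 + 3.25i - j - 4.5k = qp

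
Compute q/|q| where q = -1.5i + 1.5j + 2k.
-0.5145i + 0.5145j + 0.686k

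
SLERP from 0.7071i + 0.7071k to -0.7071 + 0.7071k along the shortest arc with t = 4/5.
-0.6068 + 0.1698i + 0.7765k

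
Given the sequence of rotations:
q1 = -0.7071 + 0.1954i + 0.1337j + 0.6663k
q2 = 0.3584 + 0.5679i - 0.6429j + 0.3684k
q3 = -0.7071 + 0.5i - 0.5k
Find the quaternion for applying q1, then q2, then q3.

q2 · q1 = -0.5239 - 0.8092i + 0.1961j + 0.1799k
q3 · q2 · q1 = 0.865 + 0.4083i + 0.176j + 0.2328k
0.865 + 0.4083i + 0.176j + 0.2328k


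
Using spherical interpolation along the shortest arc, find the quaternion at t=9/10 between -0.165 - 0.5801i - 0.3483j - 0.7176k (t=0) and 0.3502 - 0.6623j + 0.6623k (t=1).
-0.3552 - 0.0767i + 0.5845j - 0.7254k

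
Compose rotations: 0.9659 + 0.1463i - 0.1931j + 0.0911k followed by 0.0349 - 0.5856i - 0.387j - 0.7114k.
0.1095 - 0.7332i - 0.4313j - 0.5143k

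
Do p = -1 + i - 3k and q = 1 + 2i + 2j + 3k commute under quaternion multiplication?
No: pq = 6 + 5i - 11j - 4k ≠ 6 - 7i + 7j - 8k = qp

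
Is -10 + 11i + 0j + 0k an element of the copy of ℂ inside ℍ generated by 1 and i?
Yes. The quaternion -10 + 11i has j- and k-coefficients y = z = 0, so it lies in the complex subalgebra spanned by 1 and i.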